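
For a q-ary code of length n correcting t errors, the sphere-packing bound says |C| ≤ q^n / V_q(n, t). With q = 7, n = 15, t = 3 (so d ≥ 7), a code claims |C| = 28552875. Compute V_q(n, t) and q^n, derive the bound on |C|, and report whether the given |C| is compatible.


V_q(n, t) = 102151, q^n = 4747561509943, Hamming bound = 46475918, |C| = 28552875 ≤ bound (satisfied).

Step 1: Compute V_q(n, t) = Σ_{j=0}^3 C(n, j) (q−1)^j.
  j = 0: C(15,0)·(6)^0 = 1·1 = 1.
  j = 1: C(15,1)·(6)^1 = 15·6 = 90.
  j = 2: C(15,2)·(6)^2 = 105·36 = 3780.
  j = 3: C(15,3)·(6)^3 = 455·216 = 98280.
  V_q(n, t) = 1 + 90 + 3780 + 98280 = 102151.
Step 2: q^n = 7^15 = 4747561509943.
Step 3: Hamming bound ⌊q^n / V_q(n,t)⌋ = ⌊4747561509943/102151⌋ = 46475918.
Step 4: Compare |C| = 28552875 to 46475918: satisfied.
The claimed |C| lies below the Hamming bound.


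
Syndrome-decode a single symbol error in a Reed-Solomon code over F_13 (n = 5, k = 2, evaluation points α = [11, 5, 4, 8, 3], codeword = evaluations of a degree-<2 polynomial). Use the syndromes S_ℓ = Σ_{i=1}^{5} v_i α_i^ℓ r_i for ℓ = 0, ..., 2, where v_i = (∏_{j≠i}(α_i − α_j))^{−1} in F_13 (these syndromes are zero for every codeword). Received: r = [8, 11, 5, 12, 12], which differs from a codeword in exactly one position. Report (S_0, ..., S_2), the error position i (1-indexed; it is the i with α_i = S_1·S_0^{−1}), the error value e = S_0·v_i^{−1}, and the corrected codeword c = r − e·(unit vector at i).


S = (11, 10, 2), error at position 4, error magnitude e = 9, c = [8, 11, 5, 3, 12].

Step 1: column multipliers v_i = (∏_{j≠i}(α_i − α_j))^{−1} mod 13.
  i = 1 (α = 11): (11−5)(11−4)(11−8)(11−3) = 6·7·3·8 = 1008 ≡ 7, so v_1 = 7^{−1} = 2 (mod 13).
  i = 2 (α = 5): (5−11)(5−4)(5−8)(5−3) = (−6)·1·(−3)·2 = 36 ≡ 10, so v_2 = 10^{−1} = 4 (mod 13).
  i = 3 (α = 4): (4−11)(4−5)(4−8)(4−3) = (−7)·(−1)·(−4)·1 = −28 ≡ 11, so v_3 = 11^{−1} = 6 (mod 13).
  i = 4 (α = 8): (8−11)(8−5)(8−4)(8−3) = (−3)·3·4·5 = −180 ≡ 2, so v_4 = 2^{−1} = 7 (mod 13).
  i = 5 (α = 3): (3−11)(3−5)(3−4)(3−8) = (−8)·(−2)·(−1)·(−5) = 80 ≡ 2, so v_5 = 2^{−1} = 7 (mod 13).
  v = [2, 4, 6, 7, 7].
Step 2: syndromes of r = [8, 11, 5, 12, 12] (all sums mod 13).
  S_0 = Σ v_i r_i = 2·8 + 4·11 + 6·5 + 7·12 + 7·12 = 258 ≡ 11.
  S_1 = Σ v_i α_i r_i = 2·11·8 + 4·5·11 + 6·4·5 + 7·8·12 + 7·3·12 = 1440 ≡ 10.
  α_i^2 mod 13 = [4, 12, 3, 12, 9].
  S_2 = Σ v_i α_i^2 r_i = 2·4·8 + 4·12·11 + 6·3·5 + 7·12·12 + 7·9·12 = 2446 ≡ 2.
  S = (11, 10, 2) ≠ 0, so r is not a codeword (an error is present).
Step 3: locate the error. For a single error e at position i, S_ℓ = v_i·e·α_i^ℓ, so α_err = S_1/S_0.
  S_0^{−1} = 11^{−1} = 6 (mod 13), so α_err = 10·6 = 60 ≡ 8 = α_4. Error position i = 4.
  Consistency check: S_2/S_1 = 2·4 = 8 ≡ 8 = α_err ✓ (single-error assumption holds).
Step 4: error magnitude e = S_0/v_4 = S_0·∏_{j≠4}(α_4 − α_j) = 11·2 = 22 ≡ 9 (mod 13).
Step 5: correct position 4: c_4 = r_4 − e = 12 − 9 ≡ 3 (mod 13). Hence c = [8, 11, 5, 3, 12].
  Check: interpolating c through the α_i gives m(x) = 7 + 6·x (degree < 2) with m(α_i) = c_i for every i, so c is indeed a codeword.


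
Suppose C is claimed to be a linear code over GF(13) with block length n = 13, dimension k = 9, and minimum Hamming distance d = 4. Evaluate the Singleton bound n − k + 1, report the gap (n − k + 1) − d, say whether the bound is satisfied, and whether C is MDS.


Singleton RHS = n − k + 1 = 5, slack = 1, bound satisfied, not MDS.

Singleton bound: d ≤ n − k + 1.
Here n = 13, k = 9, so n − k + 1 = 5.
Given d = 4, check d ≤ 5: YES.
Slack = (n − k + 1) − d = 1.
The code is NOT MDS (slack = 1 > 0).
Description: the claimed parameters are [13, 9, 4]_13; such a code would be non-MDS.


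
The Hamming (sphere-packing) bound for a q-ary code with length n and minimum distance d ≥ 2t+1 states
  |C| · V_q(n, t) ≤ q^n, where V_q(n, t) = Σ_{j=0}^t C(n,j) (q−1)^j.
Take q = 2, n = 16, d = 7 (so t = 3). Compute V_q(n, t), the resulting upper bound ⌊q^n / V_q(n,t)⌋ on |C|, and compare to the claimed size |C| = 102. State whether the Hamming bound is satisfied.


V_q(n, t) = 697, q^n = 65536, Hamming bound = 94, |C| = 102 > bound (violated).

Step 1: Compute V_q(n, t) = Σ_{j=0}^3 C(n, j) (q−1)^j.
  j = 0: C(16,0)·(1)^0 = 1·1 = 1.
  j = 1: C(16,1)·(1)^1 = 16·1 = 16.
  j = 2: C(16,2)·(1)^2 = 120·1 = 120.
  j = 3: C(16,3)·(1)^3 = 560·1 = 560.
  V_q(n, t) = 1 + 16 + 120 + 560 = 697.
Step 2: q^n = 2^16 = 65536.
Step 3: Hamming bound ⌊q^n / V_q(n,t)⌋ = ⌊65536/697⌋ = 94.
Step 4: Compare |C| = 102 to 94: violated.
The claimed |C| lies above the Hamming bound, so no 2-ary code of length 16 with d ≥ 7 can have 102 codewords.


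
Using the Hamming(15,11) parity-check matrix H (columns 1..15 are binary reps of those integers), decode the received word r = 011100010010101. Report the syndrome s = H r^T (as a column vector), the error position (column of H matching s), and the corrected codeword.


s = (0, 1, 0, 0)^T, error position = 4, corrected codeword c = 011000010010101

Compute s = H r^T mod 2 one row at a time:
  s_1 = 1 + 0 + 0 + 1 + 0 + 1 + 0 + 1 = 4 ≡ 0 (mod 2).
  s_2 = 1 + 0 + 0 + 0 + 0 + 1 + 0 + 1 = 3 ≡ 1 (mod 2).
  s_3 = 1 + 1 + 0 + 0 + 0 + 1 + 0 + 1 = 4 ≡ 0 (mod 2).
  s_4 = 0 + 1 + 0 + 0 + 0 + 1 + 1 + 1 = 4 ≡ 0 (mod 2).
s = (0, 1, 0, 0)^T — this equals column 4 of H (binary 0100), so error is at position 4.
Correct: flip bit 4 of r = 011100010010101 to get c = 011000010010101.


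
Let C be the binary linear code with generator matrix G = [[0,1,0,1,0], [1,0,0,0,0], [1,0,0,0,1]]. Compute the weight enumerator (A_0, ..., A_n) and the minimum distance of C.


Weight distribution: A_0 = 1, A_1 = 2, A_2 = 2, A_3 = 2, A_4 = 1. Minimum distance d = 1.

Enumerate all 2^3 = 8 messages m ∈ F_2^3.
For each, compute codeword c = mG in F_2^5, then tally its weight.
  m = 000 → c = 00000, weight = 0.
  m = 100 → c = 01010, weight = 2.
  m = 010 → c = 10000, weight = 1.
  m = 110 → c = 11010, weight = 3.
  m = 001 → c = 10001, weight = 2.
  m = 101 → c = 11011, weight = 4.
  m = 011 → c = 00001, weight = 1.
  m = 111 → c = 01011, weight = 3.
Tally weights:
  weight 0: 1 codewords.
  weight 1: 2 codewords.
  weight 2: 2 codewords.
  weight 3: 2 codewords.
  weight 4: 1 codewords.
Minimum distance d = smallest w > 0 with A_w > 0 = 1.
Sanity: Σ A_w = 8 = 2^3 = 8 ✓.


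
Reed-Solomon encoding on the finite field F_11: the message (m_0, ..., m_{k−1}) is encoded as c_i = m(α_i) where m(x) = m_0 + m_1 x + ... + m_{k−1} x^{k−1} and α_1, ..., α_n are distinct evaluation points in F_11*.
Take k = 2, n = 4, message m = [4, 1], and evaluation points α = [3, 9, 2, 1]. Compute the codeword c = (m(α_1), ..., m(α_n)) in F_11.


c = [7, 2, 6, 5]

Message polynomial: m(x) = 4 + 1·x (mod 11).
For each evaluation point α_i, compute m(α_i) mod 11:
  α_1 = 3: Horner steps 1 → 7, so m(3) = 7.
  α_2 = 9: Horner steps 1 → 2, so m(9) = 2.
  α_3 = 2: Horner steps 1 → 6, so m(2) = 6.
  α_4 = 1: Horner steps 1 → 5, so m(1) = 5.
Codeword c = [7, 2, 6, 5] ∈ F_11^4.


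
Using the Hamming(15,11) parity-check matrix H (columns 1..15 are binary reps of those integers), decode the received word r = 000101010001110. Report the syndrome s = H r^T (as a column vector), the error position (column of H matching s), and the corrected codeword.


s = (0, 1, 0, 1)^T, error position = 5, corrected codeword c = 000111010001110

Compute s = H r^T mod 2 one row at a time:
  s_1 = 1 + 0 + 0 + 0 + 1 + 1 + 1 + 0 = 4 ≡ 0 (mod 2).
  s_2 = 1 + 0 + 1 + 0 + 1 + 1 + 1 + 0 = 5 ≡ 1 (mod 2).
  s_3 = 0 + 0 + 1 + 0 + 0 + 0 + 1 + 0 = 2 ≡ 0 (mod 2).
  s_4 = 0 + 0 + 0 + 0 + 0 + 0 + 1 + 0 = 1 ≡ 1 (mod 2).
s = (0, 1, 0, 1)^T — this equals column 5 of H (binary 0101), so error is at position 5.
Correct: flip bit 5 of r = 000101010001110 to get c = 000111010001110.


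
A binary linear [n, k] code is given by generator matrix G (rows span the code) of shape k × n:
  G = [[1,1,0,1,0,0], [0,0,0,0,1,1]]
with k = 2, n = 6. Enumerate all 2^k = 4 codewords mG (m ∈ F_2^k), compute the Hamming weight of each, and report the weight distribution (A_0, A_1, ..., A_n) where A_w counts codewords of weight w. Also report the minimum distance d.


Weight distribution: A_0 = 1, A_2 = 1, A_3 = 1, A_5 = 1. Minimum distance d = 2.

Enumerate all 2^2 = 4 messages m ∈ F_2^2.
For each, compute codeword c = mG in F_2^6, then tally its weight.
  m = 00 → c = 000000, weight = 0.
  m = 10 → c = 110100, weight = 3.
  m = 01 → c = 000011, weight = 2.
  m = 11 → c = 110111, weight = 5.
Tally weights:
  weight 0: 1 codewords.
  weight 2: 1 codewords.
  weight 3: 1 codewords.
  weight 5: 1 codewords.
Minimum distance d = smallest w > 0 with A_w > 0 = 2.
Sanity: Σ A_w = 4 = 2^2 = 4 ✓.


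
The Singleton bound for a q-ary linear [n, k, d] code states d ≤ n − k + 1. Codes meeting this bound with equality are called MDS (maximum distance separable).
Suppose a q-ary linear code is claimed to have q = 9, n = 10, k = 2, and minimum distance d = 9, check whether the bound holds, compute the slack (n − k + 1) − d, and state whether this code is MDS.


Singleton RHS = n − k + 1 = 9, slack = 0, bound satisfied, MDS.

Singleton bound: d ≤ n − k + 1.
Here n = 10, k = 2, so n − k + 1 = 9.
Given d = 9, check d ≤ 9: YES.
Slack = (n − k + 1) − d = 0.
The code is MDS (slack = 0).
Description: the claimed parameters are [10, 2, 9]_9; such a code would be MDS (meets Singleton bound).


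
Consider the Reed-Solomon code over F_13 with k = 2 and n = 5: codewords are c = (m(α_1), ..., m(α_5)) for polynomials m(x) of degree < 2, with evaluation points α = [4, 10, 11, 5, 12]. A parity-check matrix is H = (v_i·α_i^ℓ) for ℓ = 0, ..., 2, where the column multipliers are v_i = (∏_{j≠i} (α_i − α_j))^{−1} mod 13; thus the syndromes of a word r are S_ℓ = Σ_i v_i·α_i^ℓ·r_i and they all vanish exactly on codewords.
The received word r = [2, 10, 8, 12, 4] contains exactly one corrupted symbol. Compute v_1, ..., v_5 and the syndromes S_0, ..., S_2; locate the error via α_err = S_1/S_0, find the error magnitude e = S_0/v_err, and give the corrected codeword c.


S = (4, 5, 3), error at position 3, error magnitude e = 1, c = [2, 10, 7, 12, 4].

Step 1: column multipliers v_i = (∏_{j≠i}(α_i − α_j))^{−1} mod 13.
  i = 1 (α = 4): (4−10)(4−11)(4−5)(4−12) = (−6)·(−7)·(−1)·(−8) = 336 ≡ 11, so v_1 = 11^{−1} = 6 (mod 13).
  i = 2 (α = 10): (10−4)(10−11)(10−5)(10−12) = 6·(−1)·5·(−2) = 60 ≡ 8, so v_2 = 8^{−1} = 5 (mod 13).
  i = 3 (α = 11): (11−4)(11−10)(11−5)(11−12) = 7·1·6·(−1) = −42 ≡ 10, so v_3 = 10^{−1} = 4 (mod 13).
  i = 4 (α = 5): (5−4)(5−10)(5−11)(5−12) = 1·(−5)·(−6)·(−7) = −210 ≡ 11, so v_4 = 11^{−1} = 6 (mod 13).
  i = 5 (α = 12): (12−4)(12−10)(12−11)(12−5) = 8·2·1·7 = 112 ≡ 8, so v_5 = 8^{−1} = 5 (mod 13).
  v = [6, 5, 4, 6, 5].
Step 2: syndromes of r = [2, 10, 8, 12, 4] (all sums mod 13).
  S_0 = Σ v_i r_i = 6·2 + 5·10 + 4·8 + 6·12 + 5·4 = 186 ≡ 4.
  S_1 = Σ v_i α_i r_i = 6·4·2 + 5·10·10 + 4·11·8 + 6·5·12 + 5·12·4 = 1500 ≡ 5.
  α_i^2 mod 13 = [3, 9, 4, 12, 1].
  S_2 = Σ v_i α_i^2 r_i = 6·3·2 + 5·9·10 + 4·4·8 + 6·12·12 + 5·1·4 = 1498 ≡ 3.
  S = (4, 5, 3) ≠ 0, so r is not a codeword (an error is present).
Step 3: locate the error. For a single error e at position i, S_ℓ = v_i·e·α_i^ℓ, so α_err = S_1/S_0.
  S_0^{−1} = 4^{−1} = 10 (mod 13), so α_err = 5·10 = 50 ≡ 11 = α_3. Error position i = 3.
  Consistency check: S_2/S_1 = 3·8 = 24 ≡ 11 = α_err ✓ (single-error assumption holds).
Step 4: error magnitude e = S_0/v_3 = S_0·∏_{j≠3}(α_3 − α_j) = 4·10 = 40 ≡ 1 (mod 13).
Step 5: correct position 3: c_3 = r_3 − e = 8 − 1 ≡ 7 (mod 13). Hence c = [2, 10, 7, 12, 4].
  Check: interpolating c through the α_i gives m(x) = 1 + 10·x (degree < 2) with m(α_i) = c_i for every i, so c is indeed a codeword.


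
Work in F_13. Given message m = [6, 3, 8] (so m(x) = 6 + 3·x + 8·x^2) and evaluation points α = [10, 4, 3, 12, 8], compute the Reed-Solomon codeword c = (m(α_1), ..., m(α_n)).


c = [4, 3, 9, 11, 9]

Message polynomial: m(x) = 6 + 3·x + 8·x^2 (mod 13).
For each evaluation point α_i, compute m(α_i) mod 13:
  α_1 = 10: Horner steps 8 → 5 → 4, so m(10) = 4.
  α_2 = 4: Horner steps 8 → 9 → 3, so m(4) = 3.
  α_3 = 3: Horner steps 8 → 1 → 9, so m(3) = 9.
  α_4 = 12: Horner steps 8 → 8 → 11, so m(12) = 11.
  α_5 = 8: Horner steps 8 → 2 → 9, so m(8) = 9.
Codeword c = [4, 3, 9, 11, 9] ∈ F_13^5.


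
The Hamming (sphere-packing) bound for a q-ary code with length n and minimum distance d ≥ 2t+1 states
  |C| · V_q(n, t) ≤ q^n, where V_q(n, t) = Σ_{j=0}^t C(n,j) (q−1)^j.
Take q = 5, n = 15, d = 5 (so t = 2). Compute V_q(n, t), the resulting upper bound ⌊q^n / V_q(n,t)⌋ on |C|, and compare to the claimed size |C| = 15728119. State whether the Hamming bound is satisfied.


V_q(n, t) = 1741, q^n = 30517578125, Hamming bound = 17528764, |C| = 15728119 ≤ bound (satisfied).

Step 1: Compute V_q(n, t) = Σ_{j=0}^2 C(n, j) (q−1)^j.
  j = 0: C(15,0)·(4)^0 = 1·1 = 1.
  j = 1: C(15,1)·(4)^1 = 15·4 = 60.
  j = 2: C(15,2)·(4)^2 = 105·16 = 1680.
  V_q(n, t) = 1 + 60 + 1680 = 1741.
Step 2: q^n = 5^15 = 30517578125.
Step 3: Hamming bound ⌊q^n / V_q(n,t)⌋ = ⌊30517578125/1741⌋ = 17528764.
Step 4: Compare |C| = 15728119 to 17528764: satisfied.
The claimed |C| lies below the Hamming bound.


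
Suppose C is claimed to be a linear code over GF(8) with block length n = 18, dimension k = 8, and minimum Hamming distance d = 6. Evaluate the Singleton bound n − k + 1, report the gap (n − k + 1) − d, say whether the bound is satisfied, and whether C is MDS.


Singleton RHS = n − k + 1 = 11, slack = 5, bound satisfied, not MDS.

Singleton bound: d ≤ n − k + 1.
Here n = 18, k = 8, so n − k + 1 = 11.
Given d = 6, check d ≤ 11: YES.
Slack = (n − k + 1) − d = 5.
The code is NOT MDS (slack = 5 > 0).
Description: the claimed parameters are [18, 8, 6]_8; such a code would be non-MDS.


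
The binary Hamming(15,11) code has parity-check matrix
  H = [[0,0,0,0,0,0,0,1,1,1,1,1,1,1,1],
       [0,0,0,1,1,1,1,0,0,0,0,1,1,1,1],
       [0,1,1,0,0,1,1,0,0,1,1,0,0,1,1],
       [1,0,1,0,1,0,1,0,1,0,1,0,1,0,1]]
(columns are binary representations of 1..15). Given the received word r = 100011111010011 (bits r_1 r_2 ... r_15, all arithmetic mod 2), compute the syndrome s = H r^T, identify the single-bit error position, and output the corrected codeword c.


s = (1, 1, 1, 0)^T, error position = 14, corrected codeword c = 100011111010001

Compute s = H r^T mod 2 one row at a time:
  s_1 = 1 + 1 + 0 + 1 + 0 + 0 + 1 + 1 = 5 ≡ 1 (mod 2).
  s_2 = 0 + 1 + 1 + 1 + 0 + 0 + 1 + 1 = 5 ≡ 1 (mod 2).
  s_3 = 0 + 0 + 1 + 1 + 0 + 1 + 1 + 1 = 5 ≡ 1 (mod 2).
  s_4 = 1 + 0 + 1 + 1 + 1 + 1 + 0 + 1 = 6 ≡ 0 (mod 2).
s = (1, 1, 1, 0)^T — this equals column 14 of H (binary 1110), so error is at position 14.
Correct: flip bit 14 of r = 100011111010011 to get c = 100011111010001.


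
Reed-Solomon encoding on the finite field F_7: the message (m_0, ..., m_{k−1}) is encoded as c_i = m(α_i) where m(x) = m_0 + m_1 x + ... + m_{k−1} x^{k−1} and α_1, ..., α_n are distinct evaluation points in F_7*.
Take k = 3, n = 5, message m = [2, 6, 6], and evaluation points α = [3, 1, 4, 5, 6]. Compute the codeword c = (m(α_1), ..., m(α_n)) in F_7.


c = [4, 0, 3, 0, 2]

Message polynomial: m(x) = 2 + 6·x + 6·x^2 (mod 7).
For each evaluation point α_i, compute m(α_i) mod 7:
  α_1 = 3: Horner steps 6 → 3 → 4, so m(3) = 4.
  α_2 = 1: Horner steps 6 → 5 → 0, so m(1) = 0.
  α_3 = 4: Horner steps 6 → 2 → 3, so m(4) = 3.
  α_4 = 5: Horner steps 6 → 1 → 0, so m(5) = 0.
  α_5 = 6: Horner steps 6 → 0 → 2, so m(6) = 2.
Codeword c = [4, 0, 3, 0, 2] ∈ F_7^5.


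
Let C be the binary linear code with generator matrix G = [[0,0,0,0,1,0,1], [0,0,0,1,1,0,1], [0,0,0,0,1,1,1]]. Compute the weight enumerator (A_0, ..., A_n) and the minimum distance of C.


Weight distribution: A_0 = 1, A_1 = 2, A_2 = 2, A_3 = 2, A_4 = 1. Minimum distance d = 1.

Enumerate all 2^3 = 8 messages m ∈ F_2^3.
For each, compute codeword c = mG in F_2^7, then tally its weight.
  m = 000 → c = 0000000, weight = 0.
  m = 100 → c = 0000101, weight = 2.
  m = 010 → c = 0001101, weight = 3.
  m = 110 → c = 0001000, weight = 1.
  m = 001 → c = 0000111, weight = 3.
  m = 101 → c = 0000010, weight = 1.
  m = 011 → c = 0001010, weight = 2.
  m = 111 → c = 0001111, weight = 4.
Tally weights:
  weight 0: 1 codewords.
  weight 1: 2 codewords.
  weight 2: 2 codewords.
  weight 3: 2 codewords.
  weight 4: 1 codewords.
Minimum distance d = smallest w > 0 with A_w > 0 = 1.
Sanity: Σ A_w = 8 = 2^3 = 8 ✓.


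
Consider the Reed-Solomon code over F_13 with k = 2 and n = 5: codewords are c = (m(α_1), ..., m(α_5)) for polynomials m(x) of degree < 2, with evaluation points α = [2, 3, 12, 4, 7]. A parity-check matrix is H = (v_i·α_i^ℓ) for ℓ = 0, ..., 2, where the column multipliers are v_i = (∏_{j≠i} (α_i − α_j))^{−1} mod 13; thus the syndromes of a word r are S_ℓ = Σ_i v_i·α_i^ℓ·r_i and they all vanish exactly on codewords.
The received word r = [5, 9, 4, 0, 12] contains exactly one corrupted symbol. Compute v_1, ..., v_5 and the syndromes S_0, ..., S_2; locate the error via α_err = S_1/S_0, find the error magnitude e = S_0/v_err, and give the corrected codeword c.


S = (2, 11, 2), error at position 3, error magnitude e = 11, c = [5, 9, 6, 0, 12].

Step 1: column multipliers v_i = (∏_{j≠i}(α_i − α_j))^{−1} mod 13.
  i = 1 (α = 2): (2−3)(2−12)(2−4)(2−7) = (−1)·(−10)·(−2)·(−5) = 100 ≡ 9, so v_1 = 9^{−1} = 3 (mod 13).
  i = 2 (α = 3): (3−2)(3−12)(3−4)(3−7) = 1·(−9)·(−1)·(−4) = −36 ≡ 3, so v_2 = 3^{−1} = 9 (mod 13).
  i = 3 (α = 12): (12−2)(12−3)(12−4)(12−7) = 10·9·8·5 = 3600 ≡ 12, so v_3 = 12^{−1} = 12 (mod 13).
  i = 4 (α = 4): (4−2)(4−3)(4−12)(4−7) = 2·1·(−8)·(−3) = 48 ≡ 9, so v_4 = 9^{−1} = 3 (mod 13).
  i = 5 (α = 7): (7−2)(7−3)(7−12)(7−4) = 5·4·(−5)·3 = −300 ≡ 12, so v_5 = 12^{−1} = 12 (mod 13).
  v = [3, 9, 12, 3, 12].
Step 2: syndromes of r = [5, 9, 4, 0, 12] (all sums mod 13).
  S_0 = Σ v_i r_i = 3·5 + 9·9 + 12·4 + 3·0 + 12·12 = 288 ≡ 2.
  S_1 = Σ v_i α_i r_i = 3·2·5 + 9·3·9 + 12·12·4 + 3·4·0 + 12·7·12 = 1857 ≡ 11.
  α_i^2 mod 13 = [4, 9, 1, 3, 10].
  S_2 = Σ v_i α_i^2 r_i = 3·4·5 + 9·9·9 + 12·1·4 + 3·3·0 + 12·10·12 = 2277 ≡ 2.
  S = (2, 11, 2) ≠ 0, so r is not a codeword (an error is present).
Step 3: locate the error. For a single error e at position i, S_ℓ = v_i·e·α_i^ℓ, so α_err = S_1/S_0.
  S_0^{−1} = 2^{−1} = 7 (mod 13), so α_err = 11·7 = 77 ≡ 12 = α_3. Error position i = 3.
  Consistency check: S_2/S_1 = 2·6 = 12 ≡ 12 = α_err ✓ (single-error assumption holds).
Step 4: error magnitude e = S_0/v_3 = S_0·∏_{j≠3}(α_3 − α_j) = 2·12 = 24 ≡ 11 (mod 13).
Step 5: correct position 3: c_3 = r_3 − e = 4 − 11 ≡ 6 (mod 13). Hence c = [5, 9, 6, 0, 12].
  Check: interpolating c through the α_i gives m(x) = 10 + 4·x (degree < 2) with m(α_i) = c_i for every i, so c is indeed a codeword.


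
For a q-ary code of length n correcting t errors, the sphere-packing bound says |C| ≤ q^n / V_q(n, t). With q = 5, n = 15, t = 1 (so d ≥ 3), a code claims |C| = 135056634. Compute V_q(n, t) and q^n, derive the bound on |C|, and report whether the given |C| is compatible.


V_q(n, t) = 61, q^n = 30517578125, Hamming bound = 500288165, |C| = 135056634 ≤ bound (satisfied).

Step 1: Compute V_q(n, t) = Σ_{j=0}^1 C(n, j) (q−1)^j.
  j = 0: C(15,0)·(4)^0 = 1·1 = 1.
  j = 1: C(15,1)·(4)^1 = 15·4 = 60.
  V_q(n, t) = 1 + 60 = 61.
Step 2: q^n = 5^15 = 30517578125.
Step 3: Hamming bound ⌊q^n / V_q(n,t)⌋ = ⌊30517578125/61⌋ = 500288165.
Step 4: Compare |C| = 135056634 to 500288165: satisfied.
The claimed |C| lies below the Hamming bound.


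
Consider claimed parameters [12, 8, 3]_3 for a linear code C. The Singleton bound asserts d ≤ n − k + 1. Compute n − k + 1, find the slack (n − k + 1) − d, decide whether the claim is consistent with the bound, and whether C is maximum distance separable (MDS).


Singleton RHS = n − k + 1 = 5, slack = 2, bound satisfied, not MDS.

Singleton bound: d ≤ n − k + 1.
Here n = 12, k = 8, so n − k + 1 = 5.
Given d = 3, check d ≤ 5: YES.
Slack = (n − k + 1) − d = 2.
The code is NOT MDS (slack = 2 > 0).
Description: the claimed parameters are [12, 8, 3]_3; such a code would be non-MDS.


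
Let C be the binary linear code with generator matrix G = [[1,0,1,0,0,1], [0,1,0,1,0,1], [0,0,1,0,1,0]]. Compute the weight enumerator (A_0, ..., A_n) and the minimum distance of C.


Weight distribution: A_0 = 1, A_2 = 1, A_3 = 3, A_4 = 2, A_5 = 1. Minimum distance d = 2.

Enumerate all 2^3 = 8 messages m ∈ F_2^3.
For each, compute codeword c = mG in F_2^6, then tally its weight.
  m = 000 → c = 000000, weight = 0.
  m = 100 → c = 101001, weight = 3.
  m = 010 → c = 010101, weight = 3.
  m = 110 → c = 111100, weight = 4.
  m = 001 → c = 001010, weight = 2.
  m = 101 → c = 100011, weight = 3.
  m = 011 → c = 011111, weight = 5.
  m = 111 → c = 110110, weight = 4.
Tally weights:
  weight 0: 1 codewords.
  weight 2: 1 codewords.
  weight 3: 3 codewords.
  weight 4: 2 codewords.
  weight 5: 1 codewords.
Minimum distance d = smallest w > 0 with A_w > 0 = 2.
Sanity: Σ A_w = 8 = 2^3 = 8 ✓.


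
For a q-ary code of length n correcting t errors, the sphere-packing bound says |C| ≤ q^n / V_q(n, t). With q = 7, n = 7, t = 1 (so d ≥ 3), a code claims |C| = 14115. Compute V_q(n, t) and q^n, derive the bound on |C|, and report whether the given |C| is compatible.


V_q(n, t) = 43, q^n = 823543, Hamming bound = 19152, |C| = 14115 ≤ bound (satisfied).

Step 1: Compute V_q(n, t) = Σ_{j=0}^1 C(n, j) (q−1)^j.
  j = 0: C(7,0)·(6)^0 = 1·1 = 1.
  j = 1: C(7,1)·(6)^1 = 7·6 = 42.
  V_q(n, t) = 1 + 42 = 43.
Step 2: q^n = 7^7 = 823543.
Step 3: Hamming bound ⌊q^n / V_q(n,t)⌋ = ⌊823543/43⌋ = 19152.
Step 4: Compare |C| = 14115 to 19152: satisfied.
The claimed |C| lies below the Hamming bound.


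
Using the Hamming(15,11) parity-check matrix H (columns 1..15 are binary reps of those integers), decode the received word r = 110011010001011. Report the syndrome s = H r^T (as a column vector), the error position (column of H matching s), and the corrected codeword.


s = (0, 1, 0, 1)^T, error position = 5, corrected codeword c = 110001010001011

Compute s = H r^T mod 2 one row at a time:
  s_1 = 1 + 0 + 0 + 0 + 1 + 0 + 1 + 1 = 4 ≡ 0 (mod 2).
  s_2 = 0 + 1 + 1 + 0 + 1 + 0 + 1 + 1 = 5 ≡ 1 (mod 2).
  s_3 = 1 + 0 + 1 + 0 + 0 + 0 + 1 + 1 = 4 ≡ 0 (mod 2).
  s_4 = 1 + 0 + 1 + 0 + 0 + 0 + 0 + 1 = 3 ≡ 1 (mod 2).
s = (0, 1, 0, 1)^T — this equals column 5 of H (binary 0101), so error is at position 5.
Correct: flip bit 5 of r = 110011010001011 to get c = 110001010001011.


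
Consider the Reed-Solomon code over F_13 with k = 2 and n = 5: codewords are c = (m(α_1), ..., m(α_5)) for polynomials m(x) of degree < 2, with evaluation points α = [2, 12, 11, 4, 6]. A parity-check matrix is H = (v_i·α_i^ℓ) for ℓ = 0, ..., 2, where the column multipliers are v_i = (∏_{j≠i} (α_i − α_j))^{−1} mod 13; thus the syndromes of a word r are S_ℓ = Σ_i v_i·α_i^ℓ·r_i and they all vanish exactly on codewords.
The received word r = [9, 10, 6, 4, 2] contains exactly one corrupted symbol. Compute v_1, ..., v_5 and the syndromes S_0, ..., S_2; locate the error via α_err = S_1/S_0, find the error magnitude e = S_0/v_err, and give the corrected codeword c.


S = (7, 3, 5), error at position 5, error magnitude e = 3, c = [9, 10, 6, 4, 12].

Step 1: column multipliers v_i = (∏_{j≠i}(α_i − α_j))^{−1} mod 13.
  i = 1 (α = 2): (2−12)(2−11)(2−4)(2−6) = (−10)·(−9)·(−2)·(−4) = 720 ≡ 5, so v_1 = 5^{−1} = 8 (mod 13).
  i = 2 (α = 12): (12−2)(12−11)(12−4)(12−6) = 10·1·8·6 = 480 ≡ 12, so v_2 = 12^{−1} = 12 (mod 13).
  i = 3 (α = 11): (11−2)(11−12)(11−4)(11−6) = 9·(−1)·7·5 = −315 ≡ 10, so v_3 = 10^{−1} = 4 (mod 13).
  i = 4 (α = 4): (4−2)(4−12)(4−11)(4−6) = 2·(−8)·(−7)·(−2) = −224 ≡ 10, so v_4 = 10^{−1} = 4 (mod 13).
  i = 5 (α = 6): (6−2)(6−12)(6−11)(6−4) = 4·(−6)·(−5)·2 = 240 ≡ 6, so v_5 = 6^{−1} = 11 (mod 13).
  v = [8, 12, 4, 4, 11].
Step 2: syndromes of r = [9, 10, 6, 4, 2] (all sums mod 13).
  S_0 = Σ v_i r_i = 8·9 + 12·10 + 4·6 + 4·4 + 11·2 = 254 ≡ 7.
  S_1 = Σ v_i α_i r_i = 8·2·9 + 12·12·10 + 4·11·6 + 4·4·4 + 11·6·2 = 2044 ≡ 3.
  α_i^2 mod 13 = [4, 1, 4, 3, 10].
  S_2 = Σ v_i α_i^2 r_i = 8·4·9 + 12·1·10 + 4·4·6 + 4·3·4 + 11·10·2 = 772 ≡ 5.
  S = (7, 3, 5) ≠ 0, so r is not a codeword (an error is present).
Step 3: locate the error. For a single error e at position i, S_ℓ = v_i·e·α_i^ℓ, so α_err = S_1/S_0.
  S_0^{−1} = 7^{−1} = 2 (mod 13), so α_err = 3·2 = 6 ≡ 6 = α_5. Error position i = 5.
  Consistency check: S_2/S_1 = 5·9 = 45 ≡ 6 = α_err ✓ (single-error assumption holds).
Step 4: error magnitude e = S_0/v_5 = S_0·∏_{j≠5}(α_5 − α_j) = 7·6 = 42 ≡ 3 (mod 13).
Step 5: correct position 5: c_5 = r_5 − e = 2 − 3 ≡ 12 (mod 13). Hence c = [9, 10, 6, 4, 12].
  Check: interpolating c through the α_i gives m(x) = 1 + 4·x (degree < 2) with m(α_i) = c_i for every i, so c is indeed a codeword.


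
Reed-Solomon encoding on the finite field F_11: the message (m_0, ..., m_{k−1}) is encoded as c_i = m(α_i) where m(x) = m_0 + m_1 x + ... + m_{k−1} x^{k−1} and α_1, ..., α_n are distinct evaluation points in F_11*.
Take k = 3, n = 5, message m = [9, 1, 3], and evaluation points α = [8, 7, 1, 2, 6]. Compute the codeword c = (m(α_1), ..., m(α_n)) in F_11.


c = [0, 9, 2, 1, 2]

Message polynomial: m(x) = 9 + 1·x + 3·x^2 (mod 11).
For each evaluation point α_i, compute m(α_i) mod 11:
  α_1 = 8: Horner steps 3 → 3 → 0, so m(8) = 0.
  α_2 = 7: Horner steps 3 → 0 → 9, so m(7) = 9.
  α_3 = 1: Horner steps 3 → 4 → 2, so m(1) = 2.
  α_4 = 2: Horner steps 3 → 7 → 1, so m(2) = 1.
  α_5 = 6: Horner steps 3 → 8 → 2, so m(6) = 2.
Codeword c = [0, 9, 2, 1, 2] ∈ F_11^5.


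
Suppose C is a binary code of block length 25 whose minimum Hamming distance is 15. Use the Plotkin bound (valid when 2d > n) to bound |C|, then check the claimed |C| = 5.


Plotkin bound M ≤ 6; given |C| = 5 ≤ bound (satisfied).

Check applicability: 2d = 30, n = 25.
2d − n = 5 > 0, so Plotkin applies.
Compute d/(2d−n) = 15/5 ≈ 3.0000.
⌊d/(2d−n)⌋ = 3.
Plotkin bound: M ≤ 2·3 = 6.
Given |C| = 5, check: satisfied.
This |C| is below the Plotkin bound.


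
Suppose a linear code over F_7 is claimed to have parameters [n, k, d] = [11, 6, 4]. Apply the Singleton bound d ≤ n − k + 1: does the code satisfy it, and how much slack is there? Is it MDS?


Singleton RHS = n − k + 1 = 6, slack = 2, bound satisfied, not MDS.

Singleton bound: d ≤ n − k + 1.
Here n = 11, k = 6, so n − k + 1 = 6.
Given d = 4, check d ≤ 6: YES.
Slack = (n − k + 1) − d = 2.
The code is NOT MDS (slack = 2 > 0).
Description: the claimed parameters are [11, 6, 4]_7; such a code would be non-MDS.


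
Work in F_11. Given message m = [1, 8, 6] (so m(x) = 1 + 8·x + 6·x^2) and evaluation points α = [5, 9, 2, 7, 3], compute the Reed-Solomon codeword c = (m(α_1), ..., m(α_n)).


c = [4, 9, 8, 10, 2]

Message polynomial: m(x) = 1 + 8·x + 6·x^2 (mod 11).
For each evaluation point α_i, compute m(α_i) mod 11:
  α_1 = 5: Horner steps 6 → 5 → 4, so m(5) = 4.
  α_2 = 9: Horner steps 6 → 7 → 9, so m(9) = 9.
  α_3 = 2: Horner steps 6 → 9 → 8, so m(2) = 8.
  α_4 = 7: Horner steps 6 → 6 → 10, so m(7) = 10.
  α_5 = 3: Horner steps 6 → 4 → 2, so m(3) = 2.
Codeword c = [4, 9, 8, 10, 2] ∈ F_11^5.


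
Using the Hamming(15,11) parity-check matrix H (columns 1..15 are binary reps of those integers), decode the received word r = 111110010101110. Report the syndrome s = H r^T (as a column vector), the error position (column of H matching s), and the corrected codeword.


s = (1, 1, 0, 0)^T, error position = 12, corrected codeword c = 111110010100110

Compute s = H r^T mod 2 one row at a time:
  s_1 = 1 + 0 + 1 + 0 + 1 + 1 + 1 + 0 = 5 ≡ 1 (mod 2).
  s_2 = 1 + 1 + 0 + 0 + 1 + 1 + 1 + 0 = 5 ≡ 1 (mod 2).
  s_3 = 1 + 1 + 0 + 0 + 1 + 0 + 1 + 0 = 4 ≡ 0 (mod 2).
  s_4 = 1 + 1 + 1 + 0 + 0 + 0 + 1 + 0 = 4 ≡ 0 (mod 2).
s = (1, 1, 0, 0)^T — this equals column 12 of H (binary 1100), so error is at position 12.
Correct: flip bit 12 of r = 111110010101110 to get c = 111110010100110.


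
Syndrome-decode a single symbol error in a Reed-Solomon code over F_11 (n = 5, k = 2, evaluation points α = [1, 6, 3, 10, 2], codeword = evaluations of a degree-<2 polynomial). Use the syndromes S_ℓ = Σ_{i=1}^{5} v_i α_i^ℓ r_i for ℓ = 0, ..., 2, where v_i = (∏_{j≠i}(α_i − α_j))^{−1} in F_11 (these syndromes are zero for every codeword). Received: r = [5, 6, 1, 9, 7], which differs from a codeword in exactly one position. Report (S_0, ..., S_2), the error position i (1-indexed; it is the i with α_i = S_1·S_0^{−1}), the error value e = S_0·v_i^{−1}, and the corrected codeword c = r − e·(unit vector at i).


S = (4, 8, 5), error at position 5, error magnitude e = 4, c = [5, 6, 1, 9, 3].

Step 1: column multipliers v_i = (∏_{j≠i}(α_i − α_j))^{−1} mod 11.
  i = 1 (α = 1): (1−6)(1−3)(1−10)(1−2) = (−5)·(−2)·(−9)·(−1) = 90 ≡ 2, so v_1 = 2^{−1} = 6 (mod 11).
  i = 2 (α = 6): (6−1)(6−3)(6−10)(6−2) = 5·3·(−4)·4 = −240 ≡ 2, so v_2 = 2^{−1} = 6 (mod 11).
  i = 3 (α = 3): (3−1)(3−6)(3−10)(3−2) = 2·(−3)·(−7)·1 = 42 ≡ 9, so v_3 = 9^{−1} = 5 (mod 11).
  i = 4 (α = 10): (10−1)(10−6)(10−3)(10−2) = 9·4·7·8 = 2016 ≡ 3, so v_4 = 3^{−1} = 4 (mod 11).
  i = 5 (α = 2): (2−1)(2−6)(2−3)(2−10) = 1·(−4)·(−1)·(−8) = −32 ≡ 1, so v_5 = 1^{−1} = 1 (mod 11).
  v = [6, 6, 5, 4, 1].
Step 2: syndromes of r = [5, 6, 1, 9, 7] (all sums mod 11).
  S_0 = Σ v_i r_i = 6·5 + 6·6 + 5·1 + 4·9 + 1·7 = 114 ≡ 4.
  S_1 = Σ v_i α_i r_i = 6·1·5 + 6·6·6 + 5·3·1 + 4·10·9 + 1·2·7 = 635 ≡ 8.
  α_i^2 mod 11 = [1, 3, 9, 1, 4].
  S_2 = Σ v_i α_i^2 r_i = 6·1·5 + 6·3·6 + 5·9·1 + 4·1·9 + 1·4·7 = 247 ≡ 5.
  S = (4, 8, 5) ≠ 0, so r is not a codeword (an error is present).
Step 3: locate the error. For a single error e at position i, S_ℓ = v_i·e·α_i^ℓ, so α_err = S_1/S_0.
  S_0^{−1} = 4^{−1} = 3 (mod 11), so α_err = 8·3 = 24 ≡ 2 = α_5. Error position i = 5.
  Consistency check: S_2/S_1 = 5·7 = 35 ≡ 2 = α_err ✓ (single-error assumption holds).
Step 4: error magnitude e = S_0/v_5 = S_0·∏_{j≠5}(α_5 − α_j) = 4·1 = 4 ≡ 4 (mod 11).
Step 5: correct position 5: c_5 = r_5 − e = 7 − 4 ≡ 3 (mod 11). Hence c = [5, 6, 1, 9, 3].
  Check: interpolating c through the α_i gives m(x) = 7 + 9·x (degree < 2) with m(α_i) = c_i for every i, so c is indeed a codeword.


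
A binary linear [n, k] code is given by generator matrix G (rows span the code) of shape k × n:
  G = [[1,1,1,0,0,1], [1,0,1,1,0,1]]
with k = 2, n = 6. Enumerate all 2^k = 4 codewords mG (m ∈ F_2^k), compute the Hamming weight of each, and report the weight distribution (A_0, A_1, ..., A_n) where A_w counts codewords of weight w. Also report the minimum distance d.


Weight distribution: A_0 = 1, A_2 = 1, A_4 = 2. Minimum distance d = 2.

Enumerate all 2^2 = 4 messages m ∈ F_2^2.
For each, compute codeword c = mG in F_2^6, then tally its weight.
  m = 00 → c = 000000, weight = 0.
  m = 10 → c = 111001, weight = 4.
  m = 01 → c = 101101, weight = 4.
  m = 11 → c = 010100, weight = 2.
Tally weights:
  weight 0: 1 codewords.
  weight 2: 1 codewords.
  weight 4: 2 codewords.
Minimum distance d = smallest w > 0 with A_w > 0 = 2.
Sanity: Σ A_w = 4 = 2^2 = 4 ✓.


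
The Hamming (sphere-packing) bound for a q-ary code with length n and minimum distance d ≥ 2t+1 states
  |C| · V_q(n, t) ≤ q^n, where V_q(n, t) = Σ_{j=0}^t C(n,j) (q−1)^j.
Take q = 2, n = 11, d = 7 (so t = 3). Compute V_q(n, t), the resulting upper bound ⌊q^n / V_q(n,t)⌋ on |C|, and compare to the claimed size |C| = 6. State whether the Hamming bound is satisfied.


V_q(n, t) = 232, q^n = 2048, Hamming bound = 8, |C| = 6 ≤ bound (satisfied).

Step 1: Compute V_q(n, t) = Σ_{j=0}^3 C(n, j) (q−1)^j.
  j = 0: C(11,0)·(1)^0 = 1·1 = 1.
  j = 1: C(11,1)·(1)^1 = 11·1 = 11.
  j = 2: C(11,2)·(1)^2 = 55·1 = 55.
  j = 3: C(11,3)·(1)^3 = 165·1 = 165.
  V_q(n, t) = 1 + 11 + 55 + 165 = 232.
Step 2: q^n = 2^11 = 2048.
Step 3: Hamming bound ⌊q^n / V_q(n,t)⌋ = ⌊2048/232⌋ = 8.
Step 4: Compare |C| = 6 to 8: satisfied.
The claimed |C| lies below the Hamming bound.


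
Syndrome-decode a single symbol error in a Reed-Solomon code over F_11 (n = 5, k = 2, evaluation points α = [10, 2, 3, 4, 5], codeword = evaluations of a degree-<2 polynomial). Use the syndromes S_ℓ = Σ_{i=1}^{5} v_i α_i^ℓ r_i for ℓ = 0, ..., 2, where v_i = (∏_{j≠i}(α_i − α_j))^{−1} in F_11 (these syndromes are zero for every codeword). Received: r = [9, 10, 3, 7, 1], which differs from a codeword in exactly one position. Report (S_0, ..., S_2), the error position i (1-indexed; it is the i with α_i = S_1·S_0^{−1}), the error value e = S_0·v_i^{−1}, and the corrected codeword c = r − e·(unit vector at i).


S = (4, 9, 1), error at position 5, error magnitude e = 1, c = [9, 10, 3, 7, 0].

Step 1: column multipliers v_i = (∏_{j≠i}(α_i − α_j))^{−1} mod 11.
  i = 1 (α = 10): (10−2)(10−3)(10−4)(10−5) = 8·7·6·5 = 1680 ≡ 8, so v_1 = 8^{−1} = 7 (mod 11).
  i = 2 (α = 2): (2−10)(2−3)(2−4)(2−5) = (−8)·(−1)·(−2)·(−3) = 48 ≡ 4, so v_2 = 4^{−1} = 3 (mod 11).
  i = 3 (α = 3): (3−10)(3−2)(3−4)(3−5) = (−7)·1·(−1)·(−2) = −14 ≡ 8, so v_3 = 8^{−1} = 7 (mod 11).
  i = 4 (α = 4): (4−10)(4−2)(4−3)(4−5) = (−6)·2·1·(−1) = 12 ≡ 1, so v_4 = 1^{−1} = 1 (mod 11).
  i = 5 (α = 5): (5−10)(5−2)(5−3)(5−4) = (−5)·3·2·1 = −30 ≡ 3, so v_5 = 3^{−1} = 4 (mod 11).
  v = [7, 3, 7, 1, 4].
Step 2: syndromes of r = [9, 10, 3, 7, 1] (all sums mod 11).
  S_0 = Σ v_i r_i = 7·9 + 3·10 + 7·3 + 1·7 + 4·1 = 125 ≡ 4.
  S_1 = Σ v_i α_i r_i = 7·10·9 + 3·2·10 + 7·3·3 + 1·4·7 + 4·5·1 = 801 ≡ 9.
  α_i^2 mod 11 = [1, 4, 9, 5, 3].
  S_2 = Σ v_i α_i^2 r_i = 7·1·9 + 3·4·10 + 7·9·3 + 1·5·7 + 4·3·1 = 419 ≡ 1.
  S = (4, 9, 1) ≠ 0, so r is not a codeword (an error is present).
Step 3: locate the error. For a single error e at position i, S_ℓ = v_i·e·α_i^ℓ, so α_err = S_1/S_0.
  S_0^{−1} = 4^{−1} = 3 (mod 11), so α_err = 9·3 = 27 ≡ 5 = α_5. Error position i = 5.
  Consistency check: S_2/S_1 = 1·5 = 5 ≡ 5 = α_err ✓ (single-error assumption holds).
Step 4: error magnitude e = S_0/v_5 = S_0·∏_{j≠5}(α_5 − α_j) = 4·3 = 12 ≡ 1 (mod 11).
Step 5: correct position 5: c_5 = r_5 − e = 1 − 1 ≡ 0 (mod 11). Hence c = [9, 10, 3, 7, 0].
  Check: interpolating c through the α_i gives m(x) = 2 + 4·x (degree < 2) with m(α_i) = c_i for every i, so c is indeed a codeword.


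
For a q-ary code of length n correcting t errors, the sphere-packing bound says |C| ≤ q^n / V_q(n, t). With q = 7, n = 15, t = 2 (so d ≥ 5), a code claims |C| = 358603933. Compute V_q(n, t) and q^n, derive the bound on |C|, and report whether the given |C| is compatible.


V_q(n, t) = 3871, q^n = 4747561509943, Hamming bound = 1226443169, |C| = 358603933 ≤ bound (satisfied).

Step 1: Compute V_q(n, t) = Σ_{j=0}^2 C(n, j) (q−1)^j.
  j = 0: C(15,0)·(6)^0 = 1·1 = 1.
  j = 1: C(15,1)·(6)^1 = 15·6 = 90.
  j = 2: C(15,2)·(6)^2 = 105·36 = 3780.
  V_q(n, t) = 1 + 90 + 3780 = 3871.
Step 2: q^n = 7^15 = 4747561509943.
Step 3: Hamming bound ⌊q^n / V_q(n,t)⌋ = ⌊4747561509943/3871⌋ = 1226443169.
Step 4: Compare |C| = 358603933 to 1226443169: satisfied.
The claimed |C| lies below the Hamming bound.


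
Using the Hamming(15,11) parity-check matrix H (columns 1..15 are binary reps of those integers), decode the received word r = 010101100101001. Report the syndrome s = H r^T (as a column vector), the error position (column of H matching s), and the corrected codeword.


s = (1, 1, 1, 0)^T, error position = 14, corrected codeword c = 010101100101011

Compute s = H r^T mod 2 one row at a time:
  s_1 = 0 + 0 + 1 + 0 + 1 + 0 + 0 + 1 = 3 ≡ 1 (mod 2).
  s_2 = 1 + 0 + 1 + 1 + 1 + 0 + 0 + 1 = 5 ≡ 1 (mod 2).
  s_3 = 1 + 0 + 1 + 1 + 1 + 0 + 0 + 1 = 5 ≡ 1 (mod 2).
  s_4 = 0 + 0 + 0 + 1 + 0 + 0 + 0 + 1 = 2 ≡ 0 (mod 2).
s = (1, 1, 1, 0)^T — this equals column 14 of H (binary 1110), so error is at position 14.
Correct: flip bit 14 of r = 010101100101001 to get c = 010101100101011.


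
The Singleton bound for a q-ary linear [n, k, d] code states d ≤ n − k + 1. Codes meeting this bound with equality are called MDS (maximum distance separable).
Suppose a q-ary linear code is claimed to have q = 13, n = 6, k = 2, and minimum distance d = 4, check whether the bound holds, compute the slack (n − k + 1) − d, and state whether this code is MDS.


Singleton RHS = n − k + 1 = 5, slack = 1, bound satisfied, not MDS.

Singleton bound: d ≤ n − k + 1.
Here n = 6, k = 2, so n − k + 1 = 5.
Given d = 4, check d ≤ 5: YES.
Slack = (n − k + 1) − d = 1.
The code is NOT MDS (slack = 1 > 0).
Description: the claimed parameters are [6, 2, 4]_13; such a code would be non-MDS.


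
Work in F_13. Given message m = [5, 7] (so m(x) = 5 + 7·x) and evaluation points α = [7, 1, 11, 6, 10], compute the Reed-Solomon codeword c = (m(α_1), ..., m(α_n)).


c = [2, 12, 4, 8, 10]

Message polynomial: m(x) = 5 + 7·x (mod 13).
For each evaluation point α_i, compute m(α_i) mod 13:
  α_1 = 7: Horner steps 7 → 2, so m(7) = 2.
  α_2 = 1: Horner steps 7 → 12, so m(1) = 12.
  α_3 = 11: Horner steps 7 → 4, so m(11) = 4.
  α_4 = 6: Horner steps 7 → 8, so m(6) = 8.
  α_5 = 10: Horner steps 7 → 10, so m(10) = 10.
Codeword c = [2, 12, 4, 8, 10] ∈ F_13^5.


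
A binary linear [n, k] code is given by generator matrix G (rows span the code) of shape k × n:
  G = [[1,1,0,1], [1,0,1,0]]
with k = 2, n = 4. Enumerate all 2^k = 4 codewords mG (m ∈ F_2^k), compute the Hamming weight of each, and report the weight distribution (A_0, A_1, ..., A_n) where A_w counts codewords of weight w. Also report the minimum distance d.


Weight distribution: A_0 = 1, A_2 = 1, A_3 = 2. Minimum distance d = 2.

Enumerate all 2^2 = 4 messages m ∈ F_2^2.
For each, compute codeword c = mG in F_2^4, then tally its weight.
  m = 00 → c = 0000, weight = 0.
  m = 10 → c = 1101, weight = 3.
  m = 01 → c = 1010, weight = 2.
  m = 11 → c = 0111, weight = 3.
Tally weights:
  weight 0: 1 codewords.
  weight 2: 1 codewords.
  weight 3: 2 codewords.
Minimum distance d = smallest w > 0 with A_w > 0 = 2.
Sanity: Σ A_w = 4 = 2^2 = 4 ✓.


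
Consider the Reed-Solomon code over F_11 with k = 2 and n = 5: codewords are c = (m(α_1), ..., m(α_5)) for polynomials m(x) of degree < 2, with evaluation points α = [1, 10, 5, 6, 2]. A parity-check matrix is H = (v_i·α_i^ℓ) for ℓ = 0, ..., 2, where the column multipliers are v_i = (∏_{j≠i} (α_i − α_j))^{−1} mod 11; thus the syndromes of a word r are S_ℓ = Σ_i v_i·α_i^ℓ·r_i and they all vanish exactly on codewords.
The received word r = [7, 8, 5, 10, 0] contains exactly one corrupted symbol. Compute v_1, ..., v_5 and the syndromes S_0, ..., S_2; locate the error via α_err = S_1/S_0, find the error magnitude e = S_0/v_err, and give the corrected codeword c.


S = (7, 3, 6), error at position 5, error magnitude e = 10, c = [7, 8, 5, 10, 1].

Step 1: column multipliers v_i = (∏_{j≠i}(α_i − α_j))^{−1} mod 11.
  i = 1 (α = 1): (1−10)(1−5)(1−6)(1−2) = (−9)·(−4)·(−5)·(−1) = 180 ≡ 4, so v_1 = 4^{−1} = 3 (mod 11).
  i = 2 (α = 10): (10−1)(10−5)(10−6)(10−2) = 9·5·4·8 = 1440 ≡ 10, so v_2 = 10^{−1} = 10 (mod 11).
  i = 3 (α = 5): (5−1)(5−10)(5−6)(5−2) = 4·(−5)·(−1)·3 = 60 ≡ 5, so v_3 = 5^{−1} = 9 (mod 11).
  i = 4 (α = 6): (6−1)(6−10)(6−5)(6−2) = 5·(−4)·1·4 = −80 ≡ 8, so v_4 = 8^{−1} = 7 (mod 11).
  i = 5 (α = 2): (2−1)(2−10)(2−5)(2−6) = 1·(−8)·(−3)·(−4) = −96 ≡ 3, so v_5 = 3^{−1} = 4 (mod 11).
  v = [3, 10, 9, 7, 4].
Step 2: syndromes of r = [7, 8, 5, 10, 0] (all sums mod 11).
  S_0 = Σ v_i r_i = 3·7 + 10·8 + 9·5 + 7·10 + 4·0 = 216 ≡ 7.
  S_1 = Σ v_i α_i r_i = 3·1·7 + 10·10·8 + 9·5·5 + 7·6·10 + 4·2·0 = 1466 ≡ 3.
  α_i^2 mod 11 = [1, 1, 3, 3, 4].
  S_2 = Σ v_i α_i^2 r_i = 3·1·7 + 10·1·8 + 9·3·5 + 7·3·10 + 4·4·0 = 446 ≡ 6.
  S = (7, 3, 6) ≠ 0, so r is not a codeword (an error is present).
Step 3: locate the error. For a single error e at position i, S_ℓ = v_i·e·α_i^ℓ, so α_err = S_1/S_0.
  S_0^{−1} = 7^{−1} = 8 (mod 11), so α_err = 3·8 = 24 ≡ 2 = α_5. Error position i = 5.
  Consistency check: S_2/S_1 = 6·4 = 24 ≡ 2 = α_err ✓ (single-error assumption holds).
Step 4: error magnitude e = S_0/v_5 = S_0·∏_{j≠5}(α_5 − α_j) = 7·3 = 21 ≡ 10 (mod 11).
Step 5: correct position 5: c_5 = r_5 − e = 0 − 10 ≡ 1 (mod 11). Hence c = [7, 8, 5, 10, 1].
  Check: interpolating c through the α_i gives m(x) = 2 + 5·x (degree < 2) with m(α_i) = c_i for every i, so c is indeed a codeword.
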